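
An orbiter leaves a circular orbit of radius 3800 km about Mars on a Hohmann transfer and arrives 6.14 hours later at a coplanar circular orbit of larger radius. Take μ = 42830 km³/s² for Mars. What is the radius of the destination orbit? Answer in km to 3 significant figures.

r₂ = 21900 km

Transfer time t = 6.14 hours = 22104 s, and t = π√(a_t³/μ).
So a_t = (μ t²/π²)^(1/3) = (42830 × (22104)² / π²)^(1/3) = 12847 km.
Since a_t = (r₁ + r₂)/2, r₂ = 2a_t − r₁ = 2×12847 − 3800 = 21894 km.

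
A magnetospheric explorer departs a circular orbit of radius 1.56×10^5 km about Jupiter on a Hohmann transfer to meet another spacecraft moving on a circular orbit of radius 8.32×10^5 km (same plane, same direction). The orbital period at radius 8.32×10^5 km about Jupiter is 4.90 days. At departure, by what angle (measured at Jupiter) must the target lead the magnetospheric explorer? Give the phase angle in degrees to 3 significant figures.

From Kepler's third law T² = 4π²r³/μ at r = 8.32×10^5 km, T = 4.90 days = 4.90 × 86400 s = 4.2336×10^5 s: μ = 4π²r³/T² = 1.26856×10^8 km³/s².
Semi-major axis of the transfer orbit: a_t = (1.560×10^5 + 8.320×10^5)/2 = 4.940×10^5 km.
Transfer time t = π√(a_t³/μ) = 96846.80 s.
Target angular speed ω₂ = √(μ/r₂³) = 1.484124×10^-5 rad/s.
Angle swept by the target during transfer: ω₂·t = 1.43733 rad = 82.353°.
Arrival is 180° from departure on the ellipse, so φ = 180° − 82.353° = 97.6°.

φ = 97.6°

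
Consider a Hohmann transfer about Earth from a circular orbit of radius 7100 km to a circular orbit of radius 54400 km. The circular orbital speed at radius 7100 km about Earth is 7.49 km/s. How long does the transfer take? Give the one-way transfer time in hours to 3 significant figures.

t = 7.46 hours

From the circular-orbit relation v² = μ/r at r = 7100 km: μ = v²r = (7.49)² × 7100 = 3.98311×10^5 km³/s².
The Hohmann ellipse has a_t = (r₁ + r₂)/2 = 30750 km.
By Kepler's third law the transfer-orbit period is T = 2π√(a_t³/μ), so t = T/2 = 26840 s.
Converting: 26840 s ÷ 3600 s/hour = 7.46 hours.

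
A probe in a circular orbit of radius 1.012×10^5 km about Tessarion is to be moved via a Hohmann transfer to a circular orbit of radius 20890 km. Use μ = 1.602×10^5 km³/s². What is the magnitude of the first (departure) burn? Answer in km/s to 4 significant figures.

Transfer-ellipse semi-major axis a_t = (r₁ + r₂)/2 = (1.012×10^5 + 20890)/2 = 61045 km.
Circular speed at r = 1.012×10^5 km: v_c = √(μ/r) = 1.2582 km/s.
Transfer-orbit speed at the same r (vis-viva, a = a_t): v_t = √[μ(2/r − 1/a_t)] = 0.73601 km/s.
Δv₁ = |v_t − v_c| = |0.73601 − 1.2582| = 0.5222 km/s.

Δv₁ = 0.5222 km/s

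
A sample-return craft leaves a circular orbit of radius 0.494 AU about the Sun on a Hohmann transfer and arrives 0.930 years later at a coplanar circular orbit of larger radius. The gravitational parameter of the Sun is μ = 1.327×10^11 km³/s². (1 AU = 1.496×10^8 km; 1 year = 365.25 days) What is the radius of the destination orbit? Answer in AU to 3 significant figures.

r₂ = 2.53 AU

In km: r₁ = 0.494 × 1.496×10^8 = 7.39024×10^7 km.
Transfer time t = 0.930 years × 365.25 × 86400 s = 2.9348568×10^7 s, and t = π√(a_t³/μ).
So a_t = (μ t²/π²)^(1/3) = (1.327×10^11 × (2.9348568×10^7)² / π²)^(1/3) = 2.2625×10^8 km.
Since a_t = (r₁ + r₂)/2, r₂ = 2a_t − r₁ = 2×2.2625×10^8 − 7.39024×10^7 = 3.785976×10^8 km.
In AU: r₂ = 3.785976×10^8 / 1.496×10^8 = 2.53 AU.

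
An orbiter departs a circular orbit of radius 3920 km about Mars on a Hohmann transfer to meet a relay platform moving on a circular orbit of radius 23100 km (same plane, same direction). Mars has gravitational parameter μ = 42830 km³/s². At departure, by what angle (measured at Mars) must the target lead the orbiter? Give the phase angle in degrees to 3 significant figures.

Semi-major axis of the transfer orbit: a_t = (3920 + 23100)/2 = 13510 km.
Transfer time t = π√(a_t³/μ) = 23837 s.
The target's mean motion on its circular orbit is ω₂ = √(μ/r₂³) = 5.8946×10^-5 rad/s.
Angle swept by the target during transfer: ω₂·t = 1.4051 rad = 80.51°.
Arrival is 180° from departure on the ellipse, so φ = 180° − 80.51° = 99.5°.

φ = 99.5°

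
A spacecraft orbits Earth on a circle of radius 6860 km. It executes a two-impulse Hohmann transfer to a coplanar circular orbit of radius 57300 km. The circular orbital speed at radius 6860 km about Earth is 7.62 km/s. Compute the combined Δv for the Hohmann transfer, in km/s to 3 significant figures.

From the circular-orbit relation v² = μ/r at r = 6860 km: μ = v²r = (7.62)² × 6860 = 3.98322×10^5 km³/s².
The Hohmann ellipse has a_t = (r₁ + r₂)/2 = 32080 km.
Circular speed at r₁: v₁ = √(μ/r₁) = √(3.98322×10^5/6860) = 7.6200 km/s.
Transfer-orbit speed at r₁ (vis-viva): v_p = √[μ(2/r₁ − 1/a_t)] = 10.184 km/s.
First burn Δv₁ = |v_p − v₁| = 2.564 km/s.
Circular speed at r₂: v₂ = √(μ/r₂) = 2.6366 km/s.
Transfer-orbit speed at r₂: v_a = √[μ(2/r₂ − 1/a_t)] = 1.2192 km/s.
Second burn Δv₂ = |v₂ − v_a| = 1.417 km/s.
Δv = Δv₁ + Δv₂ = 2.564 + 1.417 = 3.981 km/s.

Δv = 3.98 km/s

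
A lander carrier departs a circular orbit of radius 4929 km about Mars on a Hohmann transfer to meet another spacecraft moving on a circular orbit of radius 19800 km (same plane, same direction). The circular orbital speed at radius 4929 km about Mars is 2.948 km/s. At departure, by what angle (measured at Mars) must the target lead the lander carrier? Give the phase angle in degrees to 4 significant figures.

From the circular-orbit relation v² = μ/r at r = 4929 km: μ = v²r = (2.948)² × 4929 = 42836.5 km³/s².
Semi-major axis of the transfer orbit: a_t = (4929 + 19800)/2 = 12364.5 km.
The half-period of the transfer ellipse is t = π√(a_t³/μ) = 20869 s.
Target angular speed ω₂ = √(μ/r₂³) = 7.4286×10^-5 rad/s.
Angle swept by the target during transfer: ω₂·t = 1.5503 rad = 88.83°.
Arrival is 180° from departure on the ellipse, so φ = 180° − 88.83° = 91.17°.

φ = 91.17°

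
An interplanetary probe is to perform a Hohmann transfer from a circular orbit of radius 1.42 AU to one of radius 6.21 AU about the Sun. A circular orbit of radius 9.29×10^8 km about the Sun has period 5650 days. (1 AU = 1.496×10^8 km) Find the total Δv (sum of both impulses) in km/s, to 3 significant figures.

Δv = 11.6 km/s

From Kepler's third law T² = 4π²r³/μ at r = 9.29×10^8 km, T = 5650 days = 5650 × 86400 s = 4.8816×10^8 s: μ = 4π²r³/T² = 1.32826×10^11 km³/s².
In km: r₁ = 1.42 × 1.496×10^8 = 2.12432×10^8 km; r₂ = 6.21 × 1.496×10^8 = 9.29016×10^8 km.
The Hohmann ellipse has a_t = (r₁ + r₂)/2 = 5.70724×10^8 km.
Circular speed at r₁: v₁ = √(μ/r₁) = √(1.32826×10^11/2.12432×10^8) = 25.005 km/s.
Transfer-orbit speed at r₁ (vis-viva equation): v_p = √[μ(2/r₁ − 1/a_t)] = 31.903 km/s.
First burn Δv₁ = |v_p − v₁| = 6.898 km/s.
Circular speed at r₂: v₂ = √(μ/r₂) = 11.957 km/s.
Transfer-orbit speed at r₂: v_a = √[μ(2/r₂ − 1/a_t)] = 7.2950 km/s.
Second burn Δv₂ = |v₂ − v_a| = 4.662 km/s.
Total Δv = Δv₁ + Δv₂ = 11.56 km/s.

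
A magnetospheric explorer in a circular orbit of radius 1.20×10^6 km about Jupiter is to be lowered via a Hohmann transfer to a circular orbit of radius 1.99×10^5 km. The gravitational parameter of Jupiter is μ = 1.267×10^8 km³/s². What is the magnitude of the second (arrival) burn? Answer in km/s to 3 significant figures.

Δv₂ = 7.82 km/s

The Hohmann ellipse has a_t = (r₁ + r₂)/2 = 6.995×10^5 km.
Circular speed at r = 1.990×10^5 km: v_c = √(μ/r) = 25.233 km/s.
Vis-viva on the transfer ellipse at r = 1.990×10^5 km gives v_t = √[μ(2/r − 1/a_t)] = 33.049 km/s.
Δv₂ = |v_t − v_c| = |33.049 − 25.233| = 7.816 km/s.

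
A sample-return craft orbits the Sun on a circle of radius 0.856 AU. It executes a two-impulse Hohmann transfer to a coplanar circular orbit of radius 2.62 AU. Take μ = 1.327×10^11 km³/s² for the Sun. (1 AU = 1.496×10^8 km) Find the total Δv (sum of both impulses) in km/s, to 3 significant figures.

Δv = 12.8 km/s

In km: r₁ = 0.856 × 1.496×10^8 = 1.280576×10^8 km; r₂ = 2.62 × 1.496×10^8 = 3.91952×10^8 km.
The Hohmann ellipse has a_t = (r₁ + r₂)/2 = 2.600048×10^8 km.
Circular speed at r₁: v₁ = √(μ/r₁) = √(1.327×10^11/1.280576×10^8) = 32.191 km/s.
On the transfer ellipse at r₁, v² = μ(2/r − 1/a) gives v_p = √[μ(2/r₁ − 1/a_t)] = 39.524 km/s.
First burn Δv₁ = |v_p − v₁| = 7.333 km/s.
Circular speed at r₂: v₂ = √(μ/r₂) = 18.400 km/s.
Transfer-orbit speed at r₂: v_a = √[μ(2/r₂ − 1/a_t)] = 12.913 km/s.
Second burn Δv₂ = |v₂ − v_a| = 5.487 km/s.
Total Δv = Δv₁ + Δv₂ = 12.82 km/s.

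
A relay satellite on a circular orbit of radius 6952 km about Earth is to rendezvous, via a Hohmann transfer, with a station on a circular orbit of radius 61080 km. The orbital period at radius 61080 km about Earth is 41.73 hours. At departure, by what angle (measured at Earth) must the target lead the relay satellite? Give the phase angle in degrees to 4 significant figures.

From Kepler's third law T² = 4π²r³/μ at r = 61080 km, T = 41.73 hours = 41.73 × 3600 s = 1.50228×10^5 s: μ = 4π²r³/T² = 3.98616×10^5 km³/s².
The Hohmann ellipse has a_t = (r₁ + r₂)/2 = 34016 km.
Transfer time t = π√(a_t³/μ) = 31220 s.
The target's mean motion on its circular orbit is ω₂ = √(μ/r₂³) = 4.182×10^-5 rad/s.
Angle swept by the target during transfer: ω₂·t = 1.3056 rad = 74.81°.
Arrival is 180° from departure on the ellipse, so φ = 180° − 74.81° = 105.2°.

φ = 105.2°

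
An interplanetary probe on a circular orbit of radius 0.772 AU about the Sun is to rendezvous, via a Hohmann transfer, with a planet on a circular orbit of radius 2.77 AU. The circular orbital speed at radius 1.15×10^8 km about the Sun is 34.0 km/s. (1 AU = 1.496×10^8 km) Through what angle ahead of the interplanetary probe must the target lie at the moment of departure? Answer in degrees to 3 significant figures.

From the circular-orbit relation v² = μ/r at r = 1.15×10^8 km: μ = v²r = (34.0)² × 1.15×10^8 = 1.32940×10^11 km³/s².
In km: r₁ = 0.772 × 1.496×10^8 = 1.154912×10^8 km; r₂ = 2.77 × 1.496×10^8 = 4.14392×10^8 km.
Transfer-ellipse semi-major axis a_t = (r₁ + r₂)/2 = (1.154912×10^8 + 4.14392×10^8)/2 = 2.649416×10^8 km.
Transfer time t = π√(a_t³/μ) = 3.716×10^7 s.
Target angular speed ω₂ = √(μ/r₂³) = 4.322×10^-8 rad/s.
Angle swept by the target during transfer: ω₂·t = 1.606 rad = 92.02°.
Arrival is 180° from departure on the ellipse, so φ = 180° − 92.02° = 88.0°.

φ = 88.0°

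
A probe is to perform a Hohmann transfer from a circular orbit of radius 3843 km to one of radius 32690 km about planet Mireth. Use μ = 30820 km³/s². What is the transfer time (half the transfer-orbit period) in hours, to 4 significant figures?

t = 12.27 hours

Semi-major axis of the transfer orbit: a_t = (3843 + 32690)/2 = 18266.5 km.
Half the transfer-orbit period gives t = π√(a_t³/μ) = 44180 s.
Converting: 44180 s ÷ 3600 s/hour = 12.27 hours.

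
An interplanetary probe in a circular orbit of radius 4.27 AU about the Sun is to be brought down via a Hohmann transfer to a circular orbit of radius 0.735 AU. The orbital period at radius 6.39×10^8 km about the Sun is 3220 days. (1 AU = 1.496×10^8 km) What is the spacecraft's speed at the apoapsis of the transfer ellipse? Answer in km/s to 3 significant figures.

v = 7.82 km/s

From Kepler's third law T² = 4π²r³/μ at r = 6.39×10^8 km, T = 3220 days = 3220 × 86400 s = 2.78208×10^8 s: μ = 4π²r³/T² = 1.33083×10^11 km³/s².
In km: r₁ = 4.27 × 1.496×10^8 = 6.38792×10^8 km; r₂ = 0.735 × 1.496×10^8 = 1.09956×10^8 km.
Transfer-ellipse semi-major axis a_t = (r₁ + r₂)/2 = (6.38792×10^8 + 1.09956×10^8)/2 = 3.74374×10^8 km.
At apoapsis, r = 6.38792×10^8 km.
From the vis-viva equation, v = √[μ(2/r − 1/a_t)] = 7.822 km/s.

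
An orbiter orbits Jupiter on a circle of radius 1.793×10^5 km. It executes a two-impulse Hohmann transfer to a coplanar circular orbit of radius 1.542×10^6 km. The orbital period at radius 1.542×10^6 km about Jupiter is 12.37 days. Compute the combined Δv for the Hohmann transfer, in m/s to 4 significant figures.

From Kepler's third law T² = 4π²r³/μ at r = 1.542×10^6 km, T = 12.37 days = 12.37 × 86400 s = 1.068768×10^6 s: μ = 4π²r³/T² = 1.26720×10^8 km³/s².
The Hohmann ellipse has a_t = (r₁ + r₂)/2 = 8.6065×10^5 km.
At r₁ the circular-orbit speed is v₁ = √(μ/r₁) = 26.58 km/s.
On the transfer ellipse at r₁, vis-viva gives v_p = √[μ(2/r₁ − 1/a_t)] = 35.58 km/s.
First burn Δv₁ = |v_p − v₁| = 9.000 km/s.
Circular speed at r₂: v₂ = √(μ/r₂) = 9.0653 km/s.
Transfer-orbit speed at r₂: v_a = √[μ(2/r₂ − 1/a_t)] = 4.1377 km/s.
Second burn Δv₂ = |v₂ − v_a| = 4.928 km/s.
Total Δv = Δv₁ + Δv₂ = 13.93 km/s.

Δv = 13930 m/s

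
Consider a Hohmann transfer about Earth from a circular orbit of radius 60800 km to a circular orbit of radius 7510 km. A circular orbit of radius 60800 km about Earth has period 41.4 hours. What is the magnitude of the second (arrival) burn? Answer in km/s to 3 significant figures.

Δv₂ = 2.44 km/s

From Kepler's third law T² = 4π²r³/μ at r = 60800 km, T = 41.4 hours = 41.4 × 3600 s = 1.4904×10^5 s: μ = 4π²r³/T² = 3.99452×10^5 km³/s².
Transfer-ellipse semi-major axis a_t = (r₁ + r₂)/2 = (60800 + 7510)/2 = 34155 km.
Circular speed at r = 7510 km: v_c = √(μ/r) = 7.2931 km/s.
Transfer-orbit speed at the same r (vis-viva, a = a_t): v_t = √[μ(2/r − 1/a_t)] = 9.7305 km/s.
Δv₂ = |v_t − v_c| = |9.7305 − 7.2931| = 2.437 km/s.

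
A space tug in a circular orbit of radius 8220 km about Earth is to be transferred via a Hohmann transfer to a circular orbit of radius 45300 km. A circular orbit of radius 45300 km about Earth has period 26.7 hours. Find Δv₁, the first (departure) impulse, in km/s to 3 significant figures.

Δv₁ = 2.09 km/s

From Kepler's third law T² = 4π²r³/μ at r = 45300 km, T = 26.7 hours = 26.7 × 3600 s = 96120 s: μ = 4π²r³/T² = 3.97216×10^5 km³/s².
The Hohmann ellipse has a_t = (r₁ + r₂)/2 = 26760 km.
Circular speed at r = 8220 km: v_c = √(μ/r) = 6.951 km/s.
Vis-viva on the transfer ellipse at r = 8220 km gives v_t = √[μ(2/r − 1/a_t)] = 9.044 km/s.
Δv₁ = |v_t − v_c| = |9.044 − 6.951| = 2.093 km/s.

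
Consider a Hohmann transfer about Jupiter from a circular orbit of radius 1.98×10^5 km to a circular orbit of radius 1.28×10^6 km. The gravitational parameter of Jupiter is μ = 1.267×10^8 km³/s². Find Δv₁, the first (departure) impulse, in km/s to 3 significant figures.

Transfer-ellipse semi-major axis a_t = (r₁ + r₂)/2 = (1.980×10^5 + 1.280×10^6)/2 = 7.390×10^5 km.
Circular speed at r = 1.980×10^5 km: v_c = √(μ/r) = 25.296 km/s.
Vis-viva on the transfer ellipse at r = 1.980×10^5 km gives v_t = √[μ(2/r − 1/a_t)] = 33.292 km/s.
Δv₁ = |v_t − v_c| = |33.292 − 25.296| = 7.996 km/s.

Δv₁ = 8.00 km/s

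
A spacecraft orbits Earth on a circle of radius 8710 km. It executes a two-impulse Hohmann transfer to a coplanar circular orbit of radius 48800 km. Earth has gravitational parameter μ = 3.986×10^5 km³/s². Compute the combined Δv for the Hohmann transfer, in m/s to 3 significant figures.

Δv = 3330 m/s

Semi-major axis of the transfer orbit: a_t = (8710 + 48800)/2 = 28755 km.
At r₁ the circular-orbit speed is v₁ = √(μ/r₁) = 6.765 km/s.
On the transfer ellipse at r₁, v² = μ(2/r − 1/a) gives v_p = √[μ(2/r₁ − 1/a_t)] = 8.813 km/s.
First burn Δv₁ = |v_p − v₁| = 2.048 km/s.
At r₂, v₂ = √(μ/r₂) = 2.858 km/s.
Transfer-orbit speed at r₂: v_a = √[μ(2/r₂ − 1/a_t)] = 1.573 km/s.
Second burn Δv₂ = |v₂ − v_a| = 1.285 km/s.
Δv = Δv₁ + Δv₂ = 2.048 + 1.285 = 3.333 km/s.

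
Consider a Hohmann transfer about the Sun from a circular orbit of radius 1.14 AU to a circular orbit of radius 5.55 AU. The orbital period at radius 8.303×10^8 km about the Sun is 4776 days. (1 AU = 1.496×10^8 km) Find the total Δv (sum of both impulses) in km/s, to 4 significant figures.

From Kepler's third law T² = 4π²r³/μ at r = 8.303×10^8 km, T = 4776 days = 4776 × 86400 s = 4.126464×10^8 s: μ = 4π²r³/T² = 1.32712×10^11 km³/s².
In km: r₁ = 1.14 × 1.496×10^8 = 1.70544×10^8 km; r₂ = 5.55 × 1.496×10^8 = 8.3028×10^8 km.
Transfer-ellipse semi-major axis a_t = (r₁ + r₂)/2 = (1.70544×10^8 + 8.3028×10^8)/2 = 5.00412×10^8 km.
At r₁ the circular-orbit speed is v₁ = √(μ/r₁) = 27.8956 km/s.
On the transfer ellipse at r₁, v² = μ(2/r − 1/a) gives v_p = √[μ(2/r₁ − 1/a_t)] = 35.9323 km/s.
First burn Δv₁ = |v_p − v₁| = 8.037 km/s.
Circular speed at r₂: v₂ = √(μ/r₂) = 12.643 km/s.
Transfer-orbit speed at r₂: v_a = √[μ(2/r₂ − 1/a_t)] = 7.3807 km/s.
Second burn Δv₂ = |v₂ − v_a| = 5.262 km/s.
Total Δv = Δv₁ + Δv₂ = 13.30 km/s.

Δv = 13.30 km/s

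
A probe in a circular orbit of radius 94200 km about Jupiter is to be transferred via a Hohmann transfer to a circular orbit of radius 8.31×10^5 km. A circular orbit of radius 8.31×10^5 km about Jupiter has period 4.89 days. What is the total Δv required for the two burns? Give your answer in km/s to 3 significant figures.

Δv = 19.3 km/s

From Kepler's third law T² = 4π²r³/μ at r = 8.31×10^5 km, T = 4.89 days = 4.89 × 86400 s = 4.22496×10^5 s: μ = 4π²r³/T² = 1.26916×10^8 km³/s².
Transfer-ellipse semi-major axis a_t = (r₁ + r₂)/2 = (94200 + 8.310×10^5)/2 = 4.626×10^5 km.
Circular speed at r₁: v₁ = √(μ/r₁) = √(1.26916×10^8/94200) = 36.71 km/s.
Transfer-orbit speed at r₁ (vis-viva equation): v_p = √[μ(2/r₁ − 1/a_t)] = 49.20 km/s.
First burn Δv₁ = |v_p − v₁| = 12.49 km/s.
At r₂, v₂ = √(μ/r₂) = 12.3583 km/s.
Transfer-orbit speed at r₂: v_a = √[μ(2/r₂ − 1/a_t)] = 5.57675 km/s.
Second burn Δv₂ = |v₂ − v_a| = 6.782 km/s.
Δv = Δv₁ + Δv₂ = 12.49 + 6.782 = 19.27 km/s.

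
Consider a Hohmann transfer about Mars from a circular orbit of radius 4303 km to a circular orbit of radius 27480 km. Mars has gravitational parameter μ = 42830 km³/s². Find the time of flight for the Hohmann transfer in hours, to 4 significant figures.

The Hohmann ellipse has a_t = (r₁ + r₂)/2 = 15891.5 km.
By Kepler's third law the transfer-orbit period is T = 2π√(a_t³/μ), so t = T/2 = 30410 s.
Converting: 30410 s ÷ 3600 s/hour = 8.447 hours.

t = 8.447 hours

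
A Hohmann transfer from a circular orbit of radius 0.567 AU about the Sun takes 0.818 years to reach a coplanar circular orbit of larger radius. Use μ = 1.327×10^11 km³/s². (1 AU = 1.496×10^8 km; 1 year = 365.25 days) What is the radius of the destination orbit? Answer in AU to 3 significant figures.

In km: r₁ = 0.567 × 1.496×10^8 = 8.48232×10^7 km.
Transfer time t = 0.818 years × 365.25 × 86400 s = 2.58141168×10^7 s, and t = π√(a_t³/μ).
So a_t = (μ t²/π²)^(1/3) = (1.327×10^11 × (2.58141168×10^7)² / π²)^(1/3) = 2.0770×10^8 km.
Since a_t = (r₁ + r₂)/2, r₂ = 2a_t − r₁ = 2×2.0770×10^8 − 8.48232×10^7 = 3.305768×10^8 km.
In AU: r₂ = 3.305768×10^8 / 1.496×10^8 = 2.21 AU.

r₂ = 2.21 AU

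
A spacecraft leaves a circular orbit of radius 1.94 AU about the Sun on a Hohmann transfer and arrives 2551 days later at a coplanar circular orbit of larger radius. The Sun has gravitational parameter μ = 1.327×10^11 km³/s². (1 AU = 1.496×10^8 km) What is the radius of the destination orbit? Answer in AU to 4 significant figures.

In km: r₁ = 1.94 × 1.496×10^8 = 2.90224×10^8 km.
Transfer time t = 2551 days = 2.204064×10^8 s, and t = π√(a_t³/μ).
So a_t = (μ t²/π²)^(1/3) = (1.327×10^11 × (2.204064×10^8)² / π²)^(1/3) = 8.6764×10^8 km.
Since a_t = (r₁ + r₂)/2, r₂ = 2a_t − r₁ = 2×8.6764×10^8 − 2.90224×10^8 = 1.445056×10^9 km.
In AU: r₂ = 1.445056×10^9 / 1.496×10^8 = 9.659 AU.

r₂ = 9.659 AU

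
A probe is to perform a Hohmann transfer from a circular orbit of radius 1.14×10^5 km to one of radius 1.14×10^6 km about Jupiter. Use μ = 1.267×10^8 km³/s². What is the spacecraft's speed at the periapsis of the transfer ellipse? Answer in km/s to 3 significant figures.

The Hohmann ellipse has a_t = (r₁ + r₂)/2 = 6.270×10^5 km.
At periapsis, r = 1.140×10^5 km.
Applying v² = μ(2/r − 1/a_t): v = 44.95 km/s.

v = 45.0 km/s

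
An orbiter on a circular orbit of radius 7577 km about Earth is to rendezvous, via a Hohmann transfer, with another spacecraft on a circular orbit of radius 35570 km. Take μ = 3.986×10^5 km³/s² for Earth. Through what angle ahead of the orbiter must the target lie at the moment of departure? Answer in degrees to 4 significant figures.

Transfer-ellipse semi-major axis a_t = (r₁ + r₂)/2 = (7577 + 35570)/2 = 21573.5 km.
Transfer time t = π√(a_t³/μ) = 15767 s.
The target's mean motion on its circular orbit is ω₂ = √(μ/r₂³) = 9.4112×10^-5 rad/s.
Angle swept by the target during transfer: ω₂·t = 1.4839 rad = 85.02°.
Arrival is 180° from departure on the ellipse, so φ = 180° − 85.02° = 94.98°.

φ = 94.98°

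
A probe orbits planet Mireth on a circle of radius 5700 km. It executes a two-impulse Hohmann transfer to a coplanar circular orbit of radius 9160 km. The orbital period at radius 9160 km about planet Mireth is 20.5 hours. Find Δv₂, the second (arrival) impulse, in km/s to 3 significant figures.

From Kepler's third law T² = 4π²r³/μ at r = 9160 km, T = 20.5 hours = 20.5 × 3600 s = 73800 s: μ = 4π²r³/T² = 5571.00 km³/s².
Semi-major axis of the transfer orbit: a_t = (5700 + 9160)/2 = 7430 km.
Circular speed at r = 9160 km: v_c = √(μ/r) = 0.7799 km/s.
Vis-viva on the transfer ellipse at r = 9160 km gives v_t = √[μ(2/r − 1/a_t)] = 0.6831 km/s.
Δv₂ = |v_t − v_c| = |0.6831 − 0.7799| = 0.09680 km/s.

Δv₂ = 0.0968 km/s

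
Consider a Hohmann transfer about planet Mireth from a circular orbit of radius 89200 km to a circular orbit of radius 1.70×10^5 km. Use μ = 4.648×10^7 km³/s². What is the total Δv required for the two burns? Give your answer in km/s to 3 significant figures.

Δv = 6.13 km/s

Transfer-ellipse semi-major axis a_t = (r₁ + r₂)/2 = (89200 + 1.700×10^5)/2 = 1.296×10^5 km.
At r₁ the circular-orbit speed is v₁ = √(μ/r₁) = 22.827 km/s.
Transfer-orbit speed at r₁ (v² = μ(2/r − 1/a)): v_p = √[μ(2/r₁ − 1/a_t)] = 26.144 km/s.
First burn Δv₁ = |v_p − v₁| = 3.317 km/s.
Circular speed at r₂: v₂ = √(μ/r₂) = 16.535 km/s.
Transfer-orbit speed at r₂: v_a = √[μ(2/r₂ − 1/a_t)] = 13.718 km/s.
Second burn Δv₂ = |v₂ − v_a| = 2.817 km/s.
Δv = Δv₁ + Δv₂ = 3.317 + 2.817 = 6.134 km/s.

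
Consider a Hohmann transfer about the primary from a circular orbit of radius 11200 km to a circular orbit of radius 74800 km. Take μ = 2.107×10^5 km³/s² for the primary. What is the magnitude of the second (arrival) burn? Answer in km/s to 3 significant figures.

Δv₂ = 0.822 km/s

The Hohmann ellipse has a_t = (r₁ + r₂)/2 = 43000 km.
On the circular orbit at r = 74800 km, v_c = √(μ/r) = 1.67835 km/s.
Vis-viva on the transfer ellipse at r = 74800 km gives v_t = √[μ(2/r − 1/a_t)] = 0.856557 km/s.
Δv₂ = |v_t − v_c| = |0.856557 − 1.67835| = 0.8218 km/s.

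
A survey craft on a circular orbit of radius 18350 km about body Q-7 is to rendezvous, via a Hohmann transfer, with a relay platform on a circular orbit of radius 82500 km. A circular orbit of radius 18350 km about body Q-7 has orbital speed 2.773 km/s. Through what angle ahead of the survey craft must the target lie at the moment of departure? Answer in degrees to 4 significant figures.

φ = 93.99°

From the circular-orbit relation v² = μ/r at r = 18350 km: μ = v²r = (2.773)² × 18350 = 1.41103×10^5 km³/s².
The Hohmann ellipse has a_t = (r₁ + r₂)/2 = 50425 km.
The half-period of the transfer ellipse is t = π√(a_t³/μ) = 94700 s.
The target's mean motion on its circular orbit is ω₂ = √(μ/r₂³) = 1.5852×10^-5 rad/s.
Angle swept by the target during transfer: ω₂·t = 1.5012 rad = 86.01°.
Arrival is 180° from departure on the ellipse, so φ = 180° − 86.01° = 93.99°.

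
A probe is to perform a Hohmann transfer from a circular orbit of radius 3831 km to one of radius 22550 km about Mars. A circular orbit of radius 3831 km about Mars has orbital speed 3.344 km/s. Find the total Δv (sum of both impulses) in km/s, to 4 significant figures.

From the circular-orbit relation v² = μ/r at r = 3831 km: μ = v²r = (3.344)² × 3831 = 42839.5 km³/s².
Semi-major axis of the transfer orbit: a_t = (3831 + 22550)/2 = 13190.5 km.
Circular speed at r₁: v₁ = √(μ/r₁) = √(42839.5/3831) = 3.3440 km/s.
On the transfer ellipse at r₁, vis-viva equation gives v_p = √[μ(2/r₁ − 1/a_t)] = 4.3723 km/s.
First burn Δv₁ = |v_p − v₁| = 1.0283 km/s.
At r₂, v₂ = √(μ/r₂) = 1.378317 km/s.
Transfer-orbit speed at r₂: v_a = √[μ(2/r₂ − 1/a_t)] = 0.7428045 km/s.
Second burn Δv₂ = |v₂ − v_a| = 0.63551 km/s.
Δv = Δv₁ + Δv₂ = 1.0283 + 0.63551 = 1.664 km/s.

Δv = 1.664 km/s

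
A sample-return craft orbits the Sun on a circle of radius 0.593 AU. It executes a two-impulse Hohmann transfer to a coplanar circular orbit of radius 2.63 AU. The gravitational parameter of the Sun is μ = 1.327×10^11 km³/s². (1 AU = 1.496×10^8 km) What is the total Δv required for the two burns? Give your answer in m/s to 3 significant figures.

In km: r₁ = 0.593 × 1.496×10^8 = 8.87128×10^7 km; r₂ = 2.63 × 1.496×10^8 = 3.93448×10^8 km.
Semi-major axis of the transfer orbit: a_t = (8.87128×10^7 + 3.93448×10^8)/2 = 2.410804×10^8 km.
At r₁ the circular-orbit speed is v₁ = √(μ/r₁) = 38.676 km/s.
On the transfer ellipse at r₁, v² = μ(2/r − 1/a) gives v_p = √[μ(2/r₁ − 1/a_t)] = 49.409 km/s.
First burn Δv₁ = |v_p − v₁| = 10.733 km/s.
At r₂, v₂ = √(μ/r₂) = 18.36504 km/s.
Transfer-orbit speed at r₂: v_a = √[μ(2/r₂ − 1/a_t)] = 11.14048 km/s.
Second burn Δv₂ = |v₂ − v_a| = 7.2246 km/s.
Total Δv = Δv₁ + Δv₂ = 17.96 km/s.

Δv = 18000 m/s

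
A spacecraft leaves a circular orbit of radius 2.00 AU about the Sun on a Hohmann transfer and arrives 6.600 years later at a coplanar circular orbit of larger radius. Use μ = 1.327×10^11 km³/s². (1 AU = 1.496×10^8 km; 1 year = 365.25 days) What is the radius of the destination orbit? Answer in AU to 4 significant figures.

In km: r₁ = 2.00 × 1.496×10^8 = 2.992×10^8 km.
Transfer time t = 6.600 years × 365.25 × 86400 s = 2.0828016×10^8 s, and t = π√(a_t³/μ).
So a_t = (μ t²/π²)^(1/3) = (1.327×10^11 × (2.0828016×10^8)² / π²)^(1/3) = 8.3552×10^8 km.
Since a_t = (r₁ + r₂)/2, r₂ = 2a_t − r₁ = 2×8.3552×10^8 − 2.992×10^8 = 1.37184×10^9 km.
In AU: r₂ = 1.37184×10^9 / 1.496×10^8 = 9.170 AU.

r₂ = 9.170 AU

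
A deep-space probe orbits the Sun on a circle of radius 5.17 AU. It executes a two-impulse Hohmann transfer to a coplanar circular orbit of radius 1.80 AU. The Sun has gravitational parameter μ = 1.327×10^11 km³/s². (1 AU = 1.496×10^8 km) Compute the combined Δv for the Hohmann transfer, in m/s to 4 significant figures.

Δv = 8524 m/s

In km: r₁ = 5.17 × 1.496×10^8 = 7.73432×10^8 km; r₂ = 1.80 × 1.496×10^8 = 2.6928×10^8 km.
The Hohmann ellipse has a_t = (r₁ + r₂)/2 = 5.21356×10^8 km.
Circular speed at r₁: v₁ = √(μ/r₁) = √(1.327×10^11/7.73432×10^8) = 13.099 km/s.
Transfer-orbit speed at r₁ (vis-viva equation): v_a = √[μ(2/r₁ − 1/a_t)] = 9.4137 km/s.
First burn Δv₁ = |v_a − v₁| = 3.685 km/s.
At r₂, v₂ = √(μ/r₂) = 22.199 km/s.
Transfer-orbit speed at r₂: v_p = √[μ(2/r₂ − 1/a_t)] = 27.038 km/s.
Second burn Δv₂ = |v₂ − v_p| = 4.839 km/s.
Δv = Δv₁ + Δv₂ = 3.685 + 4.839 = 8.524 km/s.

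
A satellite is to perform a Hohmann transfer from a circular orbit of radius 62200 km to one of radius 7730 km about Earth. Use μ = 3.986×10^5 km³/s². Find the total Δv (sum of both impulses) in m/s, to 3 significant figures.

Semi-major axis of the transfer orbit: a_t = (62200 + 7730)/2 = 34965 km.
Circular speed at r₁: v₁ = √(μ/r₁) = √(3.986×10^5/62200) = 2.531 km/s.
Transfer-orbit speed at r₁ (v² = μ(2/r − 1/a)): v_a = √[μ(2/r₁ − 1/a_t)] = 1.190 km/s.
First burn Δv₁ = |v_a − v₁| = 1.341 km/s.
Circular speed at r₂: v₂ = √(μ/r₂) = 7.181 km/s.
Transfer-orbit speed at r₂: v_p = √[μ(2/r₂ − 1/a_t)] = 9.578 km/s.
Second burn Δv₂ = |v₂ − v_p| = 2.397 km/s.
Total Δv = Δv₁ + Δv₂ = 3.738 km/s.

Δv = 3740 m/s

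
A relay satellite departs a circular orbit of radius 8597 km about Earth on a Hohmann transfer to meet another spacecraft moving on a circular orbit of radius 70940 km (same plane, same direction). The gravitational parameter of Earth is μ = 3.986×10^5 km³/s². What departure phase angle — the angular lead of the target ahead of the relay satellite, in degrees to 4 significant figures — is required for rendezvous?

φ = 104.4°

Transfer-ellipse semi-major axis a_t = (r₁ + r₂)/2 = (8597 + 70940)/2 = 39768.5 km.
The half-period of the transfer ellipse is t = π√(a_t³/μ) = 39463.0 s.
The target's mean motion on its circular orbit is ω₂ = √(μ/r₂³) = 3.34143×10^-5 rad/s.
Angle swept by the target during transfer: ω₂·t = 1.31863 rad = 75.552°.
Arrival is 180° from departure on the ellipse, so φ = 180° − 75.552° = 104.4°.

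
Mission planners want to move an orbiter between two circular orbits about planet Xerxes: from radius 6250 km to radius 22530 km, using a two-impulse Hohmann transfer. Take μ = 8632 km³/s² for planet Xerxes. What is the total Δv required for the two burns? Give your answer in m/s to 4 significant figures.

Δv = 506.3 m/s

Transfer-ellipse semi-major axis a_t = (r₁ + r₂)/2 = (6250 + 22530)/2 = 14390 km.
Circular speed at r₁: v₁ = √(μ/r₁) = √(8632/6250) = 1.1752 km/s.
On the transfer ellipse at r₁, vis-viva gives v_p = √[μ(2/r₁ − 1/a_t)] = 1.4705 km/s.
First burn Δv₁ = |v_p − v₁| = 0.2953 km/s.
Circular speed at r₂: v₂ = √(μ/r₂) = 0.618978 km/s.
Transfer-orbit speed at r₂: v_a = √[μ(2/r₂ − 1/a_t)] = 0.407929 km/s.
Second burn Δv₂ = |v₂ − v_a| = 0.2110 km/s.
Δv = Δv₁ + Δv₂ = 0.2953 + 0.2110 = 0.5063 km/s.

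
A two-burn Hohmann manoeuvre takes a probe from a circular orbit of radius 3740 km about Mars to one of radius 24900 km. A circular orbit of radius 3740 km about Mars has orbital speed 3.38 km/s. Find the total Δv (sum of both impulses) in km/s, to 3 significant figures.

Δv = 1.72 km/s

From the circular-orbit relation v² = μ/r at r = 3740 km: μ = v²r = (3.38)² × 3740 = 42727.3 km³/s².
Semi-major axis of the transfer orbit: a_t = (3740 + 24900)/2 = 14320 km.
At r₁ the circular-orbit speed is v₁ = √(μ/r₁) = 3.38000 km/s.
Transfer-orbit speed at r₁ (v² = μ(2/r − 1/a)): v_p = √[μ(2/r₁ − 1/a_t)] = 4.45702 km/s.
First burn Δv₁ = |v_p − v₁| = 1.07702 km/s.
Circular speed at r₂: v₂ = √(μ/r₂) = 1.309944 km/s.
Transfer-orbit speed at r₂: v_a = √[μ(2/r₂ − 1/a_t)] = 0.6694484 km/s.
Second burn Δv₂ = |v₂ − v_a| = 0.640496 km/s.
Total Δv = Δv₁ + Δv₂ = 1.718 km/s.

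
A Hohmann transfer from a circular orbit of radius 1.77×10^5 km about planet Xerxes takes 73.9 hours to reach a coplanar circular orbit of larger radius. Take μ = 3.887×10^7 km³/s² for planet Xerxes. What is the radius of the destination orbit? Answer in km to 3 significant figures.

Transfer time t = 73.9 hours = 2.6604×10^5 s, and t = π√(a_t³/μ).
So a_t = (μ t²/π²)^(1/3) = (3.887×10^7 × (2.6604×10^5)² / π²)^(1/3) = 6.5324×10^5 km.
Since a_t = (r₁ + r₂)/2, r₂ = 2a_t − r₁ = 2×6.5324×10^5 − 1.770×10^5 = 1.12948×10^6 km.

r₂ = 1.13×10^6 km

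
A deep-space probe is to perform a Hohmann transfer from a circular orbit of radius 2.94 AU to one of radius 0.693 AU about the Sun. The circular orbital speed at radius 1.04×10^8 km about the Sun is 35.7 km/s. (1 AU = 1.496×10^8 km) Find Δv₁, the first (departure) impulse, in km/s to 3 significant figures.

Δv₁ = 6.64 km/s

From the circular-orbit relation v² = μ/r at r = 1.04×10^8 km: μ = v²r = (35.7)² × 1.04×10^8 = 1.32547×10^11 km³/s².
In km: r₁ = 2.94 × 1.496×10^8 = 4.39824×10^8 km; r₂ = 0.693 × 1.496×10^8 = 1.036728×10^8 km.
The Hohmann ellipse has a_t = (r₁ + r₂)/2 = 2.717484×10^8 km.
On the circular orbit at r = 4.39824×10^8 km, v_c = √(μ/r) = 17.3598 km/s.
Vis-viva on the transfer ellipse at r = 4.39824×10^8 km gives v_t = √[μ(2/r − 1/a_t)] = 10.7225 km/s.
Δv₁ = |v_t − v_c| = |10.7225 − 17.3598| = 6.637 km/s.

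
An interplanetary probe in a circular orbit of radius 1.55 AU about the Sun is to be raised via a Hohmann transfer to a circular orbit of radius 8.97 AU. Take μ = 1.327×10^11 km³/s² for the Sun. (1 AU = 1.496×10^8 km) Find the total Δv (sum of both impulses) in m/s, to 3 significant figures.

In km: r₁ = 1.55 × 1.496×10^8 = 2.3188×10^8 km; r₂ = 8.97 × 1.496×10^8 = 1.341912×10^9 km.
Transfer-ellipse semi-major axis a_t = (r₁ + r₂)/2 = (2.3188×10^8 + 1.341912×10^9)/2 = 7.86896×10^8 km.
Circular speed at r₁: v₁ = √(μ/r₁) = √(1.327×10^11/2.3188×10^8) = 23.9223 km/s.
On the transfer ellipse at r₁, vis-viva gives v_p = √[μ(2/r₁ − 1/a_t)] = 31.2397 km/s.
First burn Δv₁ = |v_p − v₁| = 7.317 km/s.
Circular speed at r₂: v₂ = √(μ/r₂) = 9.944 km/s.
Transfer-orbit speed at r₂: v_a = √[μ(2/r₂ − 1/a_t)] = 5.398 km/s.
Second burn Δv₂ = |v₂ − v_a| = 4.546 km/s.
Δv = Δv₁ + Δv₂ = 7.317 + 4.546 = 11.86 km/s.

Δv = 11900 m/s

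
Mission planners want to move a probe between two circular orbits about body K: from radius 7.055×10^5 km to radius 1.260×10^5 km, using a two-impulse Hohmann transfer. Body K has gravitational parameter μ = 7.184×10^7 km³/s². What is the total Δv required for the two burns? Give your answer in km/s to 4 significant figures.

Transfer-ellipse semi-major axis a_t = (r₁ + r₂)/2 = (7.055×10^5 + 1.260×10^5)/2 = 4.1575×10^5 km.
Circular speed at r₁: v₁ = √(μ/r₁) = √(7.184×10^7/7.055×10^5) = 10.091 km/s.
Transfer-orbit speed at r₁ (vis-viva equation): v_a = √[μ(2/r₁ − 1/a_t)] = 5.5553 km/s.
First burn Δv₁ = |v_a − v₁| = 4.536 km/s.
Circular speed at r₂: v₂ = √(μ/r₂) = 23.878 km/s.
Transfer-orbit speed at r₂: v_p = √[μ(2/r₂ − 1/a_t)] = 31.105 km/s.
Second burn Δv₂ = |v₂ − v_p| = 7.227 km/s.
Δv = Δv₁ + Δv₂ = 4.536 + 7.227 = 11.76 km/s.

Δv = 11.76 km/s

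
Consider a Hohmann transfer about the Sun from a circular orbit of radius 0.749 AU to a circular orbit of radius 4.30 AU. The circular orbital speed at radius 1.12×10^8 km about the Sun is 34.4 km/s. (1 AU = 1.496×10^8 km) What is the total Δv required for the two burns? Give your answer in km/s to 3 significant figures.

Δv = 17.0 km/s

From the circular-orbit relation v² = μ/r at r = 1.12×10^8 km: μ = v²r = (34.4)² × 1.12×10^8 = 1.32536×10^11 km³/s².
In km: r₁ = 0.749 × 1.496×10^8 = 1.120504×10^8 km; r₂ = 4.30 × 1.496×10^8 = 6.4328×10^8 km.
Semi-major axis of the transfer orbit: a_t = (1.120504×10^8 + 6.4328×10^8)/2 = 3.776652×10^8 km.
Circular speed at r₁: v₁ = √(μ/r₁) = √(1.32536×10^11/1.120504×10^8) = 34.3923 km/s.
On the transfer ellipse at r₁, vis-viva gives v_p = √[μ(2/r₁ − 1/a_t)] = 44.8856 km/s.
First burn Δv₁ = |v_p − v₁| = 10.493 km/s.
Circular speed at r₂: v₂ = √(μ/r₂) = 14.35382 km/s.
Transfer-orbit speed at r₂: v_a = √[μ(2/r₂ − 1/a_t)] = 7.818450 km/s.
Second burn Δv₂ = |v₂ − v_a| = 6.5354 km/s.
Δv = Δv₁ + Δv₂ = 10.493 + 6.5354 = 17.03 km/s.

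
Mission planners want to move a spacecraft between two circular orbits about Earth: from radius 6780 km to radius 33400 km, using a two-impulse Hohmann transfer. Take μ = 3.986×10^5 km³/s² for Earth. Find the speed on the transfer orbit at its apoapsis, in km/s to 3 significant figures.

v = 2.01 km/s

Transfer-ellipse semi-major axis a_t = (r₁ + r₂)/2 = (6780 + 33400)/2 = 20090 km.
The apoapsis of the transfer ellipse is at r = 33400 km.
From the vis-viva equation, v = √[μ(2/r − 1/a_t)] = 2.007 km/s.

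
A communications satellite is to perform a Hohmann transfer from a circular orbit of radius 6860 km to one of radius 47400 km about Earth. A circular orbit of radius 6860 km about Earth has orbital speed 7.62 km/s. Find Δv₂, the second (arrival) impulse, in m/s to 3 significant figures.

From the circular-orbit relation v² = μ/r at r = 6860 km: μ = v²r = (7.62)² × 6860 = 3.98322×10^5 km³/s².
Semi-major axis of the transfer orbit: a_t = (6860 + 47400)/2 = 27130 km.
Circular speed at r = 47400 km: v_c = √(μ/r) = 2.899 km/s.
Vis-viva on the transfer ellipse at r = 47400 km gives v_t = √[μ(2/r − 1/a_t)] = 1.458 km/s.
Δv₂ = |v_t − v_c| = |1.458 − 2.899| = 1.441 km/s.

Δv₂ = 1440 m/s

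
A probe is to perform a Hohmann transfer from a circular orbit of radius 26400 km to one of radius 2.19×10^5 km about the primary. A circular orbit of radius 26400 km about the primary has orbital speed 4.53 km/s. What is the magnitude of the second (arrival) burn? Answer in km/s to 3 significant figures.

From the circular-orbit relation v² = μ/r at r = 26400 km: μ = v²r = (4.53)² × 26400 = 5.41752×10^5 km³/s².
Transfer-ellipse semi-major axis a_t = (r₁ + r₂)/2 = (26400 + 2.190×10^5)/2 = 1.227×10^5 km.
On the circular orbit at r = 2.190×10^5 km, v_c = √(μ/r) = 1.57282 km/s.
Transfer-orbit speed at the same r (vis-viva, a = a_t): v_t = √[μ(2/r − 1/a_t)] = 0.729555 km/s.
Δv₂ = |v_t − v_c| = |0.729555 − 1.57282| = 0.8433 km/s.

Δv₂ = 0.843 km/s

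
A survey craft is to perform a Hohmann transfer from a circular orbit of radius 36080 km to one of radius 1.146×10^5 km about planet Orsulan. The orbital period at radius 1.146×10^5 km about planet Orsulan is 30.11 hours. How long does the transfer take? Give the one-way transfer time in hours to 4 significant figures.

t = 8.025 hours

From Kepler's third law T² = 4π²r³/μ at r = 1.146×10^5 km, T = 30.11 hours = 30.11 × 3600 s = 1.08396×10^5 s: μ = 4π²r³/T² = 5.05693×10^6 km³/s².
The Hohmann ellipse has a_t = (r₁ + r₂)/2 = 75340 km.
Half the transfer-orbit period gives t = π√(a_t³/μ) = 28890 s.
Converting: 28890 s ÷ 3600 s/hour = 8.025 hours.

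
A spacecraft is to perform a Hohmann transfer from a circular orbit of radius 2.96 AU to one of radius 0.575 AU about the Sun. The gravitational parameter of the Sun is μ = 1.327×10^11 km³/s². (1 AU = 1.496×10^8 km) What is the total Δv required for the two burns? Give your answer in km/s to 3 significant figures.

Δv = 19.0 km/s

In km: r₁ = 2.96 × 1.496×10^8 = 4.42816×10^8 km; r₂ = 0.575 × 1.496×10^8 = 8.602×10^7 km.
Semi-major axis of the transfer orbit: a_t = (4.42816×10^8 + 8.602×10^7)/2 = 2.64418×10^8 km.
Circular speed at r₁: v₁ = √(μ/r₁) = √(1.327×10^11/4.42816×10^8) = 17.311 km/s.
Transfer-orbit speed at r₁ (v² = μ(2/r − 1/a)): v_a = √[μ(2/r₁ − 1/a_t)] = 9.8737 km/s.
First burn Δv₁ = |v_a − v₁| = 7.437 km/s.
At r₂, v₂ = √(μ/r₂) = 39.28 km/s.
Transfer-orbit speed at r₂: v_p = √[μ(2/r₂ − 1/a_t)] = 50.83 km/s.
Second burn Δv₂ = |v₂ − v_p| = 11.55 km/s.
Total Δv = Δv₁ + Δv₂ = 18.99 km/s.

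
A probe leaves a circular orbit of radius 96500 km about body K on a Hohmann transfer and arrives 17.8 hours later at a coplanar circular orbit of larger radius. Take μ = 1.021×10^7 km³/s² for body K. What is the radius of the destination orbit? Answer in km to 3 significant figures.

Transfer time t = 17.8 hours = 64080 s, and t = π√(a_t³/μ).
So a_t = (μ t²/π²)^(1/3) = (1.021×10^7 × (64080)² / π²)^(1/3) = 1.6195×10^5 km.
Since a_t = (r₁ + r₂)/2, r₂ = 2a_t − r₁ = 2×1.6195×10^5 − 96500 = 2.274×10^5 km.

r₂ = 2.27×10^5 km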